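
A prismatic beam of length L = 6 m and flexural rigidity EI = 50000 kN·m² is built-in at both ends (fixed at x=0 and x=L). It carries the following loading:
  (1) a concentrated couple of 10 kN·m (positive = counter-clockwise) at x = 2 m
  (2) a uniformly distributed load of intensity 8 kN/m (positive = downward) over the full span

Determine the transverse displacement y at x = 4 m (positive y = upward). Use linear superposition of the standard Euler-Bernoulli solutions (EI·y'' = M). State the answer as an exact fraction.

y(4) = -119/337500 m

Load 1 — applied couple M₀=10 kN·m at a=2 m (b=L-a=4):
  y_1 = (R_Ax³/6 - M_Ax²/2 - M₀(x-a)²/2)/EI  [x>a] with R_A=20/9, M_A=0 = ((20/9)·4³/6 - 0·4²/2 - 10·(4-2)²/2)/50000 = 1/13500 m
Load 2 — uniform load w=8 kN/m over full span:
  y_2 = -wx²(L-x)²/(24EI) = -8·4²·(6-4)²/(24·50000) = -4/9375 m
Superposition: y = Σ y_i = -119/337500 m ≈ -0.000353 m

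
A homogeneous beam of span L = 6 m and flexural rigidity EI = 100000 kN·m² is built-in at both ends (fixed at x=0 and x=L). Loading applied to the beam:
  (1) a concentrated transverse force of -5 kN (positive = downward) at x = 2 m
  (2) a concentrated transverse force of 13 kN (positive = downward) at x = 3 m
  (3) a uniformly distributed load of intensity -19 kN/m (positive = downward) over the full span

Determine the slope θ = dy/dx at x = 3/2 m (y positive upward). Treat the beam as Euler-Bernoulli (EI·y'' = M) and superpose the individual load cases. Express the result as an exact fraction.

Load 1 — point force P=-5 kN at a=2 m (b=L-a=4):
  θ_1 = -Pb²x(2aL-(3a+b)x)/(2L³EI)  [x≤a] = -(-5)·4²·(3/2)·(2·2·6-(3·2+4)·(3/2))/(2·6³·100000) = 1/40000 rad
Load 2 — point force P=13 kN at a=3 m (b=L-a=3):
  θ_2 = -Pb²x(2aL-(3a+b)x)/(2L³EI)  [x≤a] = -13·3²·(3/2)·(2·3·6-(3·3+3)·(3/2))/(2·6³·100000) = -117/1600000 rad
Load 3 — uniform load w=-19 kN/m over full span:
  θ_3 = -wx(L-x)(L-2x)/(12EI) = -(-19)·(3/2)·(6-(3/2))·(6-2·(3/2))/(12·100000) = 513/1600000 rad
Superposition: θ = Σ θ_i = 109/400000 rad ≈ 0.000273 rad

θ(3/2) = 109/400000 rad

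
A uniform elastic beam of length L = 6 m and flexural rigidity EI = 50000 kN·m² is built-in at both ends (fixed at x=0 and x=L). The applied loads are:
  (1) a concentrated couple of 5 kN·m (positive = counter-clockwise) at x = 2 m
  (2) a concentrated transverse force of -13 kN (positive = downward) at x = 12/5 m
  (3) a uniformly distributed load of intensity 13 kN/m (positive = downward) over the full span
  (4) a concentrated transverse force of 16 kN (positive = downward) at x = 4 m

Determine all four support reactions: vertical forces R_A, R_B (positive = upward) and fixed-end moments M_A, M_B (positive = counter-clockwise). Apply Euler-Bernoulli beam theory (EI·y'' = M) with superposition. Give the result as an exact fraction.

R_A = 120944/3375 kN, M_A = 39239/1125 kN·m, R_B = 152431/3375 kN, M_B = -49576/1125 kN·m

Load 1 — applied couple M₀=5 kN·m at a=2 m (b=L-a=4):
  R_A = 6M₀ab/L³ = 6·5·2·4/6³ = 10/9 kN
  M_A = M₀b(2a-b)/L² = 5·4·(2·2-4)/6² = 0 kN·m
  R_B = -6M₀ab/L³ = -6·5·2·4/6³ = -10/9 kN
  M_B = M₀a(2b-a)/L² = 5·2·(2·4-2)/6² = 5/3 kN·m
Load 2 — point force P=-13 kN at a=12/5 m (b=L-a=18/5):
  R_A = Pb²(3a+b)/L³ = (-13)·(18/5)²·(3·(12/5)+(18/5))/6³ = -1053/125 kN
  M_A = Pab²/L² = (-13)·(12/5)·(18/5)²/6² = -1404/125 kN·m
  R_B = Pa²(a+3b)/L³ = (-13)·(12/5)²·((12/5)+3·(18/5))/6³ = -572/125 kN
  M_B = -Pa²b/L² = -(-13)·(12/5)²·(18/5)/6² = 936/125 kN·m
Load 3 — uniform load w=13 kN/m over full span:
  R_A = wL/2 = 13·6/2 = 39 kN
  M_A = wL²/12 = 13·6²/12 = 39 kN·m
  R_B = wL/2 = 13·6/2 = 39 kN
  M_B = -wL²/12 = -13·6²/12 = -39 kN·m
Load 4 — point force P=16 kN at a=4 m (b=L-a=2):
  R_A = Pb²(3a+b)/L³ = 16·2²·(3·4+2)/6³ = 112/27 kN
  M_A = Pab²/L² = 16·4·2²/6² = 64/9 kN·m
  R_B = Pa²(a+3b)/L³ = 16·4²·(4+3·2)/6³ = 320/27 kN
  M_B = -Pa²b/L² = -16·4²·2/6² = -128/9 kN·m
Superposition: R_A = 120944/3375 kN, M_A = 39239/1125 kN·m, R_B = 152431/3375 kN, M_B = -49576/1125 kN·m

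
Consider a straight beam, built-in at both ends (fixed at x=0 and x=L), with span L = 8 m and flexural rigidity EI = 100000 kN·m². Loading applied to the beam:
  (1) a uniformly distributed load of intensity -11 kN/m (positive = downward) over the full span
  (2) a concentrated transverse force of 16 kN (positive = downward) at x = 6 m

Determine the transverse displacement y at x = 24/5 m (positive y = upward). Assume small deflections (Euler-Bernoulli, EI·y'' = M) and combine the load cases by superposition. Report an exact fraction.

Load 1 — uniform load w=-11 kN/m over full span:
  y_1 = -wx²(L-x)²/(24EI) = -(-11)·(24/5)²·(8-(24/5))²/(24·100000) = 2112/1953125 m
Load 2 — point force P=16 kN at a=6 m (b=L-a=2):
  y_2 = -Pb²x²(3aL-(3a+b)x)/(6L³EI)  [x≤a] = -16·2²·(24/5)²·(3·6·8-(3·6+2)·(24/5))/(6·8³·100000) = -18/78125 m
Superposition: y = Σ y_i = 1662/1953125 m ≈ 0.000851 m

y(24/5) = 1662/1953125 m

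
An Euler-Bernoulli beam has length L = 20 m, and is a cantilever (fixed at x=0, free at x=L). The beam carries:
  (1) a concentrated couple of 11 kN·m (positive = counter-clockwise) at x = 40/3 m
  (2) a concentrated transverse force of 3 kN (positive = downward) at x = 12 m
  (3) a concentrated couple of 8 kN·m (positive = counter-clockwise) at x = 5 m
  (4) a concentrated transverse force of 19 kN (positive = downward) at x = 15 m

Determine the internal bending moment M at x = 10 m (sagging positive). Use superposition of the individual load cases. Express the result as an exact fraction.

Load 1 — applied couple M₀=11 kN·m at a=40/3 m (b=L-a=20/3):
  M_1 = M₀  [x≤a] = 11 = 11 kN·m
Load 2 — point force P=3 kN at a=12 m (b=L-a=8):
  M_2 = -P(a-x)  [x≤a] = -3·(12-10) = -6 kN·m
Load 3 — applied couple M₀=8 kN·m at a=5 m (b=L-a=15):
  M_3 = 0  [x>a] = 0 kN·m
Load 4 — point force P=19 kN at a=15 m (b=L-a=5):
  M_4 = -P(a-x)  [x≤a] = -19·(15-10) = -95 kN·m
Superposition: M = Σ M_i = -90 kN·m ≈ -90.000000 kN·m

M(10) = -90 kN·m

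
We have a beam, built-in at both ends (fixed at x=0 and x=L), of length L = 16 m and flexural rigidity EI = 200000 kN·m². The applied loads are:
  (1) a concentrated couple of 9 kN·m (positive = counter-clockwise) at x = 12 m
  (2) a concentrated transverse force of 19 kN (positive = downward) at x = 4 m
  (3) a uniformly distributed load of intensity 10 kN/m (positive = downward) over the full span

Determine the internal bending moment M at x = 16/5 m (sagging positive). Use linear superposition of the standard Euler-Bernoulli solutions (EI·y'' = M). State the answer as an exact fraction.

M(16/5) = -37/48 kN·m

Load 1 — applied couple M₀=9 kN·m at a=12 m (b=L-a=4):
  M_1 = R_Ax - M_A  [x≤a] with R_A=81/128, M_A=45/16 = (81/128)·(16/5) - (45/16) = -63/80 kN·m
Load 2 — point force P=19 kN at a=4 m (b=L-a=12):
  M_2 = Pb²(3a+b)x/L³ - Pab²/L²  [x≤a] = 19·12²·(3·4+12)·(16/5)/16³ - 19·4·12²/16² = 171/20 kN·m
Load 3 — uniform load w=10 kN/m over full span:
  M_3 = wLx/2 - wL²/12 - wx²/2 = 10·16·(16/5)/2 - 10·16²/12 - 10·(16/5)²/2 = -128/15 kN·m
Superposition: M = Σ M_i = -37/48 kN·m ≈ -0.770833 kN·m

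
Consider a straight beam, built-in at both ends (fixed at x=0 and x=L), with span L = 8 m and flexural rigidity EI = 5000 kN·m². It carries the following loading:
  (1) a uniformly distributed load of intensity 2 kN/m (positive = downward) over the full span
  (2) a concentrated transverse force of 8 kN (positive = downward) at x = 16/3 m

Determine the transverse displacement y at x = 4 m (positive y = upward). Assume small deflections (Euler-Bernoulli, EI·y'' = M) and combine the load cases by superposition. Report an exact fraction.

Load 1 — uniform load w=2 kN/m over full span:
  y_1 = -wx²(L-x)²/(24EI) = -2·4²·(8-4)²/(24·5000) = -8/1875 m
Load 2 — point force P=8 kN at a=16/3 m (b=L-a=8/3):
  y_2 = -Pb²x²(3aL-(3a+b)x)/(6L³EI)  [x≤a] = -8·(8/3)²·4²·(3·(16/3)·8-(3·(16/3)+(8/3))·4)/(6·8³·5000) = -32/10125 m
Superposition: y = Σ y_i = -376/50625 m ≈ -0.007427 m

y(4) = -376/50625 m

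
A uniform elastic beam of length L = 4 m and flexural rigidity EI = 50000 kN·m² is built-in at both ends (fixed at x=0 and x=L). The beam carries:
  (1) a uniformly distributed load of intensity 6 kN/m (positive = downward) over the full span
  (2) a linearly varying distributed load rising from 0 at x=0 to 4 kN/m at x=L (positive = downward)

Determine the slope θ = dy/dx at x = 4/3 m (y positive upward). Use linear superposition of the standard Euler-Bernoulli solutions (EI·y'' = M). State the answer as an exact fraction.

θ(4/3) = -244/3796875 rad

Load 1 — uniform load w=6 kN/m over full span:
  θ_1 = -wx(L-x)(L-2x)/(12EI) = -6·(4/3)·(4-(4/3))·(4-2·(4/3))/(12·50000) = -4/84375 rad
Load 2 — triangular load w₀=4 kN/m (0→w₀ over full span):
  θ_2 = -w₀(2x(L-x)(L-2x)(x+2L)+x²(L-x)²)/(120LEI) = -4·(2·(4/3)·(4-(4/3))·(4-2·(4/3))·((4/3)+2·4)+(4/3)²·(4-(4/3))²)/(120·4·50000) = -64/3796875 rad
Superposition: θ = Σ θ_i = -244/3796875 rad ≈ -0.000064 rad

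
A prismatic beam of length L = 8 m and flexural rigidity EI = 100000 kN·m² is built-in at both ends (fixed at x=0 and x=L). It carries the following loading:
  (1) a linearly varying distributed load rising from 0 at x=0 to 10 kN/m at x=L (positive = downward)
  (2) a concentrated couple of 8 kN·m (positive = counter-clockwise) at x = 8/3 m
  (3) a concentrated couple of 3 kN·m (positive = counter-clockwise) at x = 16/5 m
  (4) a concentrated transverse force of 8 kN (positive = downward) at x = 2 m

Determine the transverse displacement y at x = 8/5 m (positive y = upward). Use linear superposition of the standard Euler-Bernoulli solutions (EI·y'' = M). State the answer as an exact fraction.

y(8/5) = -22252/87890625 m

Load 1 — triangular load w₀=10 kN/m (0→w₀ over full span):
  y_1 = -w₀x²(L-x)²(x+2L)/(120LEI) = -10·(8/5)²·(8-(8/5))²·((8/5)+2·8)/(120·8·100000) = -5632/29296875 m
Load 2 — applied couple M₀=8 kN·m at a=8/3 m (b=L-a=16/3):
  y_2 = (R_Ax³/6 - M_Ax²/2)/EI  [x≤a] with R_A=4/3, M_A=0 = ((4/3)·(8/5)³/6 - 0·(8/5)²/2)/100000 = 32/3515625 m
Load 3 — applied couple M₀=3 kN·m at a=16/5 m (b=L-a=24/5):
  y_3 = (R_Ax³/6 - M_Ax²/2)/EI  [x≤a] with R_A=27/50, M_A=9/25 = ((27/50)·(8/5)³/6 - (9/25)·(8/5)²/2)/100000 = -9/9765625 m
Load 4 — point force P=8 kN at a=2 m (b=L-a=6):
  y_4 = -Pb²x²(3aL-(3a+b)x)/(6L³EI)  [x≤a] = -8·6²·(8/5)²·(3·2·8-(3·2+6)·(8/5))/(6·8³·100000) = -27/390625 m
Superposition: y = Σ y_i = -22252/87890625 m ≈ -0.000253 m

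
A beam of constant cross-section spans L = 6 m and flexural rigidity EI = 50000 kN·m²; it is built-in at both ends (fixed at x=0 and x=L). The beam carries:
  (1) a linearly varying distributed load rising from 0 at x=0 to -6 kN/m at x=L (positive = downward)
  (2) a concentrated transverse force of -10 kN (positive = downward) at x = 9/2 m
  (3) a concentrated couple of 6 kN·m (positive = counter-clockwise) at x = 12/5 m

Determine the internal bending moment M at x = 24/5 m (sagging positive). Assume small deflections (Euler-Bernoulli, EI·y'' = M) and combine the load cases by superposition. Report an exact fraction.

Load 1 — triangular load w₀=-6 kN/m (0→w₀ over full span):
  M_1 = 3w₀Lx/20 - w₀L²/30 - w₀x³/(6L) = 3·(-6)·6·(24/5)/20 - (-6)·6²/30 - (-6)·(24/5)³/(6·6) = -36/125 kN·m
Load 2 — point force P=-10 kN at a=9/2 m (b=L-a=3/2):
  M_2 = Pa²(a+3b)(L-x)/L³ - Pa²b/L²  [x>a] = (-10)·(9/2)²·((9/2)+3·(3/2))·(6-(24/5))/6³ - (-10)·(9/2)²·(3/2)/6² = -27/16 kN·m
Load 3 — applied couple M₀=6 kN·m at a=12/5 m (b=L-a=18/5):
  M_3 = R_Ax - M_A - M₀  [x>a] with R_A=36/25, M_A=18/25 = (36/25)·(24/5) - (18/25) - 6 = 24/125 kN·m
Superposition: M = Σ M_i = -3567/2000 kN·m ≈ -1.783500 kN·m

M(24/5) = -3567/2000 kN·m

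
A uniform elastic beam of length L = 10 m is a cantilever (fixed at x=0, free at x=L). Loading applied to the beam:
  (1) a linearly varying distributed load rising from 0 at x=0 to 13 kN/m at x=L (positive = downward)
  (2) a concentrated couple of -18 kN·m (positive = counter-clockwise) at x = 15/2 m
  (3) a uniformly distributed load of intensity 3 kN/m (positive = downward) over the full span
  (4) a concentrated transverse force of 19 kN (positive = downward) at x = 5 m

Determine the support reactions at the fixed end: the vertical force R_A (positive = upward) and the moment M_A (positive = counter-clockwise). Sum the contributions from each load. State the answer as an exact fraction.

Load 1 — triangular load w₀=13 kN/m (0→w₀ over full span):
  R_A = w₀L/2 = 13·10/2 = 65 kN
  M_A = w₀L²/3 = 13·10²/3 = 1300/3 kN·m
Load 2 — applied couple M₀=-18 kN·m at a=15/2 m (b=L-a=5/2):
  R_A = 0 kN
  M_A = -M₀ = -(-18) = 18 kN·m
Load 3 — uniform load w=3 kN/m over full span:
  R_A = wL = 3·10 = 30 kN
  M_A = wL²/2 = 3·10²/2 = 150 kN·m
Load 4 — point force P=19 kN at a=5 m (b=L-a=5):
  R_A = P = 19 kN
  M_A = Pa = 19·5 = 95 kN·m
Superposition: R_A = 114 kN, M_A = 2089/3 kN·m

R_A = 114 kN, M_A = 2089/3 kN·m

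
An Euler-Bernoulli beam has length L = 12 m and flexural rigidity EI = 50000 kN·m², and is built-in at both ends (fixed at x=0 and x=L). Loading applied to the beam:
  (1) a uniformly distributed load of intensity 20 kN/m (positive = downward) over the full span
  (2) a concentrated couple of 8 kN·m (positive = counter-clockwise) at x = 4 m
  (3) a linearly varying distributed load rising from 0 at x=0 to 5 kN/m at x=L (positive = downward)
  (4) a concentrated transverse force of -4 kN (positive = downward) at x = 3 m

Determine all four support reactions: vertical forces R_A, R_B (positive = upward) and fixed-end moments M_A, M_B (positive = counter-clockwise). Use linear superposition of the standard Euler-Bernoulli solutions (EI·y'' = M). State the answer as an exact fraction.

Load 1 — uniform load w=20 kN/m over full span:
  R_A = wL/2 = 20·12/2 = 120 kN
  M_A = wL²/12 = 20·12²/12 = 240 kN·m
  R_B = wL/2 = 20·12/2 = 120 kN
  M_B = -wL²/12 = -20·12²/12 = -240 kN·m
Load 2 — applied couple M₀=8 kN·m at a=4 m (b=L-a=8):
  R_A = 6M₀ab/L³ = 6·8·4·8/12³ = 8/9 kN
  M_A = M₀b(2a-b)/L² = 8·8·(2·4-8)/12² = 0 kN·m
  R_B = -6M₀ab/L³ = -6·8·4·8/12³ = -8/9 kN
  M_B = M₀a(2b-a)/L² = 8·4·(2·8-4)/12² = 8/3 kN·m
Load 3 — triangular load w₀=5 kN/m (0→w₀ over full span):
  R_A = 3w₀L/20 = 3·5·12/20 = 9 kN
  M_A = w₀L²/30 = 5·12²/30 = 24 kN·m
  R_B = 7w₀L/20 = 7·5·12/20 = 21 kN
  M_B = -w₀L²/20 = -5·12²/20 = -36 kN·m
Load 4 — point force P=-4 kN at a=3 m (b=L-a=9):
  R_A = Pb²(3a+b)/L³ = (-4)·9²·(3·3+9)/12³ = -27/8 kN
  M_A = Pab²/L² = (-4)·3·9²/12² = -27/4 kN·m
  R_B = Pa²(a+3b)/L³ = (-4)·3²·(3+3·9)/12³ = -5/8 kN
  M_B = -Pa²b/L² = -(-4)·3²·9/12² = 9/4 kN·m
Superposition: R_A = 9109/72 kN, M_A = 1029/4 kN·m, R_B = 10043/72 kN, M_B = -3253/12 kN·m

R_A = 9109/72 kN, M_A = 1029/4 kN·m, R_B = 10043/72 kN, M_B = -3253/12 kN·m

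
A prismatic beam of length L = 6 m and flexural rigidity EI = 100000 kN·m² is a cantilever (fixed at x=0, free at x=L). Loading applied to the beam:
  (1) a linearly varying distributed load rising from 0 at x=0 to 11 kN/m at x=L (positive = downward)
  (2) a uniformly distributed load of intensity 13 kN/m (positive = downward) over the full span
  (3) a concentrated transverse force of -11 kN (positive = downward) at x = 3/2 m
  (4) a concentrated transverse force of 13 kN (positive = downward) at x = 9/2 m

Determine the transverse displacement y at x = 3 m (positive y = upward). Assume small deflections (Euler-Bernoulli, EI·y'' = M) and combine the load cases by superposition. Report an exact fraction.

Load 1 — triangular load w₀=11 kN/m (0→w₀ over full span):
  y_1 = (w₀Lx³/12-w₀L²x²/6-w₀x⁵/(120L))/EI = (11·6·3³/12-11·6²·3²/6-11·3⁵/(120·6))/100000 = -35937/8000000 m
Load 2 — uniform load w=13 kN/m over full span:
  y_2 = -wx²(x²-4Lx+6L²)/(24EI) = -13·3²·(3²-4·6·3+6·6²)/(24·100000) = -5967/800000 m
Load 3 — point force P=-11 kN at a=3/2 m (b=L-a=9/2):
  y_3 = -Pa²(3x-a)/(6EI)  [x>a] = -(-11)·(3/2)²·(3·3-(3/2))/(6·100000) = 99/320000 m
Load 4 — point force P=13 kN at a=9/2 m (b=L-a=3/2):
  y_4 = -Px²(3a-x)/(6EI)  [x≤a] = -13·3²·(3·(9/2)-3)/(6·100000) = -819/400000 m
Superposition: y = Σ y_i = -13689/1000000 m ≈ -0.013689 m

y(3) = -13689/1000000 m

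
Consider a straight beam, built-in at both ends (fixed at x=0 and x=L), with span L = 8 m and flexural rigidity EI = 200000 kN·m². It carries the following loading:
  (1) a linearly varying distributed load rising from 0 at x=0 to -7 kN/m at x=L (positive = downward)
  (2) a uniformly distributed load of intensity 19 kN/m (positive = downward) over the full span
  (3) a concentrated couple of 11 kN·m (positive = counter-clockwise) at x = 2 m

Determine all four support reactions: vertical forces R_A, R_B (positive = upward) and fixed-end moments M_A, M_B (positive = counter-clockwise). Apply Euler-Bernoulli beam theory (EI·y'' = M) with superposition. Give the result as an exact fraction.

Load 1 — triangular load w₀=-7 kN/m (0→w₀ over full span):
  R_A = 3w₀L/20 = 3·(-7)·8/20 = -42/5 kN
  M_A = w₀L²/30 = (-7)·8²/30 = -224/15 kN·m
  R_B = 7w₀L/20 = 7·(-7)·8/20 = -98/5 kN
  M_B = -w₀L²/20 = -(-7)·8²/20 = 112/5 kN·m
Load 2 — uniform load w=19 kN/m over full span:
  R_A = wL/2 = 19·8/2 = 76 kN
  M_A = wL²/12 = 19·8²/12 = 304/3 kN·m
  R_B = wL/2 = 19·8/2 = 76 kN
  M_B = -wL²/12 = -19·8²/12 = -304/3 kN·m
Load 3 — applied couple M₀=11 kN·m at a=2 m (b=L-a=6):
  R_A = 6M₀ab/L³ = 6·11·2·6/8³ = 99/64 kN
  M_A = M₀b(2a-b)/L² = 11·6·(2·2-6)/8² = -33/16 kN·m
  R_B = -6M₀ab/L³ = -6·11·2·6/8³ = -99/64 kN
  M_B = M₀a(2b-a)/L² = 11·2·(2·6-2)/8² = 55/16 kN·m
Superposition: R_A = 22127/320 kN, M_A = 6747/80 kN·m, R_B = 17553/320 kN, M_B = -18119/240 kN·m

R_A = 22127/320 kN, M_A = 6747/80 kN·m, R_B = 17553/320 kN, M_B = -18119/240 kN·m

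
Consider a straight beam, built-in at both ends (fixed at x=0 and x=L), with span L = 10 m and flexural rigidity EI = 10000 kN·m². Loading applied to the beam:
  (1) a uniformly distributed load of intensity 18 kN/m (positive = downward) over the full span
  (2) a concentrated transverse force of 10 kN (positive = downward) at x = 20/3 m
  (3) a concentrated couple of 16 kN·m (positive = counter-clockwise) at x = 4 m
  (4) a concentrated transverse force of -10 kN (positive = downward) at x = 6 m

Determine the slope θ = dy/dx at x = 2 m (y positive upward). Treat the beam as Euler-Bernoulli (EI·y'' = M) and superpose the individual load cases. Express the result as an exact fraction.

θ(2) = -118717/8437500 rad

Load 1 — uniform load w=18 kN/m over full span:
  θ_1 = -wx(L-x)(L-2x)/(12EI) = -18·2·(10-2)·(10-2·2)/(12·10000) = -9/625 rad
Load 2 — point force P=10 kN at a=20/3 m (b=L-a=10/3):
  θ_2 = -Pb²x(2aL-(3a+b)x)/(2L³EI)  [x≤a] = -10·(10/3)²·2·(2·(20/3)·10-(3·(20/3)+(10/3))·2)/(2·10³·10000) = -13/13500 rad
Load 3 — applied couple M₀=16 kN·m at a=4 m (b=L-a=6):
  θ_3 = (R_Ax²/2 - M_Ax)/EI  [x≤a] with R_A=288/125, M_A=48/25 = ((288/125)·2²/2 - (48/25)·2)/10000 = 6/78125 rad
Load 4 — point force P=-10 kN at a=6 m (b=L-a=4):
  θ_4 = -Pb²x(2aL-(3a+b)x)/(2L³EI)  [x≤a] = -(-10)·4²·2·(2·6·10-(3·6+4)·2)/(2·10³·10000) = 19/15625 rad
Superposition: θ = Σ θ_i = -118717/8437500 rad ≈ -0.014070 rad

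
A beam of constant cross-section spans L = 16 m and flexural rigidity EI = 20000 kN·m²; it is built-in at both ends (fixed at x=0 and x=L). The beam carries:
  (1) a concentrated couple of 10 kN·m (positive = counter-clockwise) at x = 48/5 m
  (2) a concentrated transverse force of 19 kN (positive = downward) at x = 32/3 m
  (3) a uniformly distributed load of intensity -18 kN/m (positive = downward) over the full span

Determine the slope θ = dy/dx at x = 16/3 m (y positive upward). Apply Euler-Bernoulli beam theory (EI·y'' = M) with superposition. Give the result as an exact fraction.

Load 1 — applied couple M₀=10 kN·m at a=48/5 m (b=L-a=32/5):
  θ_1 = (R_Ax²/2 - M_Ax)/EI  [x≤a] with R_A=9/10, M_A=16/5 = ((9/10)·(16/3)²/2 - (16/5)·(16/3))/20000 = -2/9375 rad
Load 2 — point force P=19 kN at a=32/3 m (b=L-a=16/3):
  θ_2 = -Pb²x(2aL-(3a+b)x)/(2L³EI)  [x≤a] = -19·(16/3)²·(16/3)·(2·(32/3)·16-(3·(32/3)+(16/3))·(16/3))/(2·16³·20000) = -76/30375 rad
Load 3 — uniform load w=-18 kN/m over full span:
  θ_3 = -wx(L-x)(L-2x)/(12EI) = -(-18)·(16/3)·(16-(16/3))·(16-2·(16/3))/(12·20000) = 128/5625 rad
Superposition: θ = Σ θ_i = 15218/759375 rad ≈ 0.020040 rad

θ(16/3) = 15218/759375 rad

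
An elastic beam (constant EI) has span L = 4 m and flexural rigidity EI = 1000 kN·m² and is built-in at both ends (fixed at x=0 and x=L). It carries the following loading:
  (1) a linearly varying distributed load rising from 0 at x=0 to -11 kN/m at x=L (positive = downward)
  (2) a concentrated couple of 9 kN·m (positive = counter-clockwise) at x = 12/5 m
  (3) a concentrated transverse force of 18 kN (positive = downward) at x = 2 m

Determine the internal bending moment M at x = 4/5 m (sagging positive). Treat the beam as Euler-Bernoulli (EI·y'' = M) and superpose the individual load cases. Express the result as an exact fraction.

Load 1 — triangular load w₀=-11 kN/m (0→w₀ over full span):
  M_1 = 3w₀Lx/20 - w₀L²/30 - w₀x³/(6L) = 3·(-11)·4·(4/5)/20 - (-11)·4²/30 - (-11)·(4/5)³/(6·4) = 308/375 kN·m
Load 2 — applied couple M₀=9 kN·m at a=12/5 m (b=L-a=8/5):
  M_2 = R_Ax - M_A  [x≤a] with R_A=81/25, M_A=72/25 = (81/25)·(4/5) - (72/25) = -36/125 kN·m
Load 3 — point force P=18 kN at a=2 m (b=L-a=2):
  M_3 = Pb²(3a+b)x/L³ - Pab²/L²  [x≤a] = 18·2²·(3·2+2)·(4/5)/4³ - 18·2·2²/4² = -9/5 kN·m
Superposition: M = Σ M_i = -19/15 kN·m ≈ -1.266667 kN·m

M(4/5) = -19/15 kN·m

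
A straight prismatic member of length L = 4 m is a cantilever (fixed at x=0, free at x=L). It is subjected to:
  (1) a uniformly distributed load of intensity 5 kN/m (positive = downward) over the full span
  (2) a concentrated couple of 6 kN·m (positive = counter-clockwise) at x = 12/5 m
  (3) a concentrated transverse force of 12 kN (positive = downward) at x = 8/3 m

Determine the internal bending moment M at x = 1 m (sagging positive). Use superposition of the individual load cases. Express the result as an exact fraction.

M(1) = -73/2 kN·m

Load 1 — uniform load w=5 kN/m over full span:
  M_1 = -w(L-x)²/2 = -5·(4-1)²/2 = -45/2 kN·m
Load 2 — applied couple M₀=6 kN·m at a=12/5 m (b=L-a=8/5):
  M_2 = M₀  [x≤a] = 6 = 6 kN·m
Load 3 — point force P=12 kN at a=8/3 m (b=L-a=4/3):
  M_3 = -P(a-x)  [x≤a] = -12·((8/3)-1) = -20 kN·m
Superposition: M = Σ M_i = -73/2 kN·m ≈ -36.500000 kN·m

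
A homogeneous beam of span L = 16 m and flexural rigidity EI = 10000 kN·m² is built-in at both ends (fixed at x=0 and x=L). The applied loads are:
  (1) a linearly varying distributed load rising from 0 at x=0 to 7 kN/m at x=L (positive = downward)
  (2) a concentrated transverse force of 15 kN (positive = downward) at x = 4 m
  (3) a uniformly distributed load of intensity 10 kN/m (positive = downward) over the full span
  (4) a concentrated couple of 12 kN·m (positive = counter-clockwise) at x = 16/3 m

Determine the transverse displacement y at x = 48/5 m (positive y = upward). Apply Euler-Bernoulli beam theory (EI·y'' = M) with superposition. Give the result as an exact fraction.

y(48/5) = -6548312/29296875 m

Load 1 — triangular load w₀=7 kN/m (0→w₀ over full span):
  y_1 = -w₀x²(L-x)²(x+2L)/(120LEI) = -7·(48/5)²·(16-(48/5))²·((48/5)+2·16)/(120·16·10000) = -559104/9765625 m
Load 2 — point force P=15 kN at a=4 m (b=L-a=12):
  y_2 = -Pa²(L-x)²(3bL-(3b+a)(L-x))/(6L³EI)  [x>a] = -15·4²·(16-(48/5))²·(3·12·16-(3·12+4)·(16-(48/5)))/(6·16³·10000) = -8/625 m
Load 3 — uniform load w=10 kN/m over full span:
  y_3 = -wx²(L-x)²/(24EI) = -10·(48/5)²·(16-(48/5))²/(24·10000) = -12288/78125 m
Load 4 — applied couple M₀=12 kN·m at a=16/3 m (b=L-a=32/3):
  y_4 = (R_Ax³/6 - M_Ax²/2 - M₀(x-a)²/2)/EI  [x>a] with R_A=1, M_A=0 = (1·(48/5)³/6 - 0·(48/5)²/2 - 12·((48/5)-(16/3))²/2)/10000 = 896/234375 m
Superposition: y = Σ y_i = -6548312/29296875 m ≈ -0.223516 m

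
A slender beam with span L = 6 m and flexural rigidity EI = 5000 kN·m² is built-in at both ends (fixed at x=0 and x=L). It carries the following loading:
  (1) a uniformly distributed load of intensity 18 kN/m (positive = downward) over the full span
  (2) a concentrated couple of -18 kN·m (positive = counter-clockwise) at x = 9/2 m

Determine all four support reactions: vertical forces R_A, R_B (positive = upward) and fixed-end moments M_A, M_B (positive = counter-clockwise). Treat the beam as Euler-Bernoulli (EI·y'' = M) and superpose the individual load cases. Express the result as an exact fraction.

Load 1 — uniform load w=18 kN/m over full span:
  R_A = wL/2 = 18·6/2 = 54 kN
  M_A = wL²/12 = 18·6²/12 = 54 kN·m
  R_B = wL/2 = 18·6/2 = 54 kN
  M_B = -wL²/12 = -18·6²/12 = -54 kN·m
Load 2 — applied couple M₀=-18 kN·m at a=9/2 m (b=L-a=3/2):
  R_A = 6M₀ab/L³ = 6·(-18)·(9/2)·(3/2)/6³ = -27/8 kN
  M_A = M₀b(2a-b)/L² = (-18)·(3/2)·(2·(9/2)-(3/2))/6² = -45/8 kN·m
  R_B = -6M₀ab/L³ = -6·(-18)·(9/2)·(3/2)/6³ = 27/8 kN
  M_B = M₀a(2b-a)/L² = (-18)·(9/2)·(2·(3/2)-(9/2))/6² = 27/8 kN·m
Superposition: R_A = 405/8 kN, M_A = 387/8 kN·m, R_B = 459/8 kN, M_B = -405/8 kN·m

R_A = 405/8 kN, M_A = 387/8 kN·m, R_B = 459/8 kN, M_B = -405/8 kN·m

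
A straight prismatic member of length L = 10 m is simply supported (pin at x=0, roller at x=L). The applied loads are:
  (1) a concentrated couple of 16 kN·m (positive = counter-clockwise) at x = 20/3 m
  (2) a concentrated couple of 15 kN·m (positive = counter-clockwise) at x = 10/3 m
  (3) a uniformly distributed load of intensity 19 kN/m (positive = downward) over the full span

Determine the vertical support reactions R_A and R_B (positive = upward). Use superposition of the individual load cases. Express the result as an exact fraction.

R_A = 981/10 kN, R_B = 919/10 kN

Load 1 — applied couple M₀=16 kN·m at a=20/3 m (b=L-a=10/3):
  R_A = M₀/L = 16/10 = 8/5 kN
  R_B = -M₀/L = -16/10 = -8/5 kN
Load 2 — applied couple M₀=15 kN·m at a=10/3 m (b=L-a=20/3):
  R_A = M₀/L = 15/10 = 3/2 kN
  R_B = -M₀/L = -15/10 = -3/2 kN
Load 3 — uniform load w=19 kN/m over full span:
  R_A = wL/2 = 19·10/2 = 95 kN
  R_B = wL/2 = 19·10/2 = 95 kN
Superposition: R_A = 981/10 kN, R_B = 919/10 kN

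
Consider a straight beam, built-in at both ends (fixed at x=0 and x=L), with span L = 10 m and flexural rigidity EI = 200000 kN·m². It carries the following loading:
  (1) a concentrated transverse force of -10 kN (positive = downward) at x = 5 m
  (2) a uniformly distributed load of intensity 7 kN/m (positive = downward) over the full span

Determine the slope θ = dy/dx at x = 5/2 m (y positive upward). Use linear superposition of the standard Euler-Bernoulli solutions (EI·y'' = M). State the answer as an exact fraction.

θ(5/2) = -1/5120 rad

Load 1 — point force P=-10 kN at a=5 m (b=L-a=5):
  θ_1 = -Pb²x(2aL-(3a+b)x)/(2L³EI)  [x≤a] = -(-10)·5²·(5/2)·(2·5·10-(3·5+5)·(5/2))/(2·10³·200000) = 1/12800 rad
Load 2 — uniform load w=7 kN/m over full span:
  θ_2 = -wx(L-x)(L-2x)/(12EI) = -7·(5/2)·(10-(5/2))·(10-2·(5/2))/(12·200000) = -7/25600 rad
Superposition: θ = Σ θ_i = -1/5120 rad ≈ -0.000195 rad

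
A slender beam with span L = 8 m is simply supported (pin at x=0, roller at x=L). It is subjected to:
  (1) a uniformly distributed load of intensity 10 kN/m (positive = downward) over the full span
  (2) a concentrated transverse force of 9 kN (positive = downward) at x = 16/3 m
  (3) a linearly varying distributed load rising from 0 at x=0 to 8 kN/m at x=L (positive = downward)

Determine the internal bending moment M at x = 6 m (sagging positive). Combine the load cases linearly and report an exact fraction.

M(6) = 100 kN·m

Load 1 — uniform load w=10 kN/m over full span:
  M_1 = wx(L-x)/2 = 10·6·(8-6)/2 = 60 kN·m
Load 2 — point force P=9 kN at a=16/3 m (b=L-a=8/3):
  M_2 = Pa(L-x)/L  [x>a] = 9·(16/3)·(8-6)/8 = 12 kN·m
Load 3 — triangular load w₀=8 kN/m (0→w₀ over full span):
  M_3 = w₀Lx/6 - w₀x³/(6L) = 8·8·6/6 - 8·6³/(6·8) = 28 kN·m
Superposition: M = Σ M_i = 100 kN·m ≈ 100.000000 kN·m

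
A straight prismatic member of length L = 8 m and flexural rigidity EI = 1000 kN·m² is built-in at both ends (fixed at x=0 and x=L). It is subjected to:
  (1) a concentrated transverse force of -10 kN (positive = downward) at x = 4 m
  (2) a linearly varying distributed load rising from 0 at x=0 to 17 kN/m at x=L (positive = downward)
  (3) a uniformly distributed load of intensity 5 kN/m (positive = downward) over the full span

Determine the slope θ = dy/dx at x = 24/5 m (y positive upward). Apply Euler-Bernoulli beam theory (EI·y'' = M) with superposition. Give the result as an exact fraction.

θ(24/5) = 1388/78125 rad

Load 1 — point force P=-10 kN at a=4 m (b=L-a=4):
  θ_1 = Pa²(L-x)(2bL-(3b+a)(L-x))/(2L³EI)  [x>a] = (-10)·4²·(8-(24/5))·(2·4·8-(3·4+4)·(8-(24/5)))/(2·8³·1000) = -4/625 rad
Load 2 — triangular load w₀=17 kN/m (0→w₀ over full span):
  θ_2 = -w₀(2x(L-x)(L-2x)(x+2L)+x²(L-x)²)/(120LEI) = -17·(2·(24/5)·(8-(24/5))·(8-2·(24/5))·((24/5)+2·8)+(24/5)²·(8-(24/5))²)/(120·8·1000) = 1088/78125 rad
Load 3 — uniform load w=5 kN/m over full span:
  θ_3 = -wx(L-x)(L-2x)/(12EI) = -5·(24/5)·(8-(24/5))·(8-2·(24/5))/(12·1000) = 32/3125 rad
Superposition: θ = Σ θ_i = 1388/78125 rad ≈ 0.017766 rad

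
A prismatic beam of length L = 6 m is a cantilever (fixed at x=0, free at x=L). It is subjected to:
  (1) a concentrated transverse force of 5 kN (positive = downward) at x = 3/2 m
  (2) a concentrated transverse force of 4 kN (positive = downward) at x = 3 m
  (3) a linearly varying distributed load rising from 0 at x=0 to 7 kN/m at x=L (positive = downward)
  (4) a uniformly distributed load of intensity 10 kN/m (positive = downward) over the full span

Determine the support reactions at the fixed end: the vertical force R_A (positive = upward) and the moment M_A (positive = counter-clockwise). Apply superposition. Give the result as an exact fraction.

Load 1 — point force P=5 kN at a=3/2 m (b=L-a=9/2):
  R_A = P = 5 kN
  M_A = Pa = 5·(3/2) = 15/2 kN·m
Load 2 — point force P=4 kN at a=3 m (b=L-a=3):
  R_A = P = 4 kN
  M_A = Pa = 4·3 = 12 kN·m
Load 3 — triangular load w₀=7 kN/m (0→w₀ over full span):
  R_A = w₀L/2 = 7·6/2 = 21 kN
  M_A = w₀L²/3 = 7·6²/3 = 84 kN·m
Load 4 — uniform load w=10 kN/m over full span:
  R_A = wL = 10·6 = 60 kN
  M_A = wL²/2 = 10·6²/2 = 180 kN·m
Superposition: R_A = 90 kN, M_A = 567/2 kN·m

R_A = 90 kN, M_A = 567/2 kN·m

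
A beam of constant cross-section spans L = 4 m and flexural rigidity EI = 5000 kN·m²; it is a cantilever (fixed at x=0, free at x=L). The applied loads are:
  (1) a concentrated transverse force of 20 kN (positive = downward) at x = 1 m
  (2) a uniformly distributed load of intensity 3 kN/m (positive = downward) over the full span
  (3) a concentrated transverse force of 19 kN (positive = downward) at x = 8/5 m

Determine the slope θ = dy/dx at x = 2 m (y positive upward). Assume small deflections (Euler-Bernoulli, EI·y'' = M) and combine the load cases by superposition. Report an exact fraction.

θ(2) = -779/62500 rad

Load 1 — point force P=20 kN at a=1 m (b=L-a=3):
  θ_1 = -Pa²/(2EI)  [x>a] = -20·1²/(2·5000) = -1/500 rad
Load 2 — uniform load w=3 kN/m over full span:
  θ_2 = -wx(x²-3Lx+3L²)/(6EI) = -3·2·(2²-3·4·2+3·4²)/(6·5000) = -7/1250 rad
Load 3 — point force P=19 kN at a=8/5 m (b=L-a=12/5):
  θ_3 = -Pa²/(2EI)  [x>a] = -19·(8/5)²/(2·5000) = -76/15625 rad
Superposition: θ = Σ θ_i = -779/62500 rad ≈ -0.012464 rad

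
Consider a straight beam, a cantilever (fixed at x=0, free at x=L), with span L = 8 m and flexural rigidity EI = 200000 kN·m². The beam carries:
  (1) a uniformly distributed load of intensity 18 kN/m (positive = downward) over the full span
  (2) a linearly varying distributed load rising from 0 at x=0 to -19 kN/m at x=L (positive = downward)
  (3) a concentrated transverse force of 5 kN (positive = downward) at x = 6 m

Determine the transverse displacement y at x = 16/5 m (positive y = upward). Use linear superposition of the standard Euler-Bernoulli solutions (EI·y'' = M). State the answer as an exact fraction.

y(16/5) = -513236/146484375 m

Load 1 — uniform load w=18 kN/m over full span:
  y_1 = -wx²(x²-4Lx+6L²)/(24EI) = -18·(16/5)²·((16/5)²-4·8·(16/5)+6·8²)/(24·200000) = -21888/1953125 m
Load 2 — triangular load w₀=-19 kN/m (0→w₀ over full span):
  y_2 = (w₀Lx³/12-w₀L²x²/6-w₀x⁵/(120L))/EI = ((-19)·8·(16/5)³/12-(-19)·8²·(16/5)²/6-(-19)·(16/5)⁵/(120·8))/200000 = 1220864/146484375 m
Load 3 — point force P=5 kN at a=6 m (b=L-a=2):
  y_3 = -Px²(3a-x)/(6EI)  [x≤a] = -5·(16/5)²·(3·6-(16/5))/(6·200000) = -148/234375 m
Superposition: y = Σ y_i = -513236/146484375 m ≈ -0.003504 m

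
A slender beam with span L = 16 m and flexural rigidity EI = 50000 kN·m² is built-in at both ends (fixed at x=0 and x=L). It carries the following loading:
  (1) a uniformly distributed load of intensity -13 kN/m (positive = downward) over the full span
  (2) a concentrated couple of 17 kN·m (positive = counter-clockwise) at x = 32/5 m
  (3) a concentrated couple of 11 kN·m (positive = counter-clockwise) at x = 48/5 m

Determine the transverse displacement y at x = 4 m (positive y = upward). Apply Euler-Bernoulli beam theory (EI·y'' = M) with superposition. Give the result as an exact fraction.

Load 1 — uniform load w=-13 kN/m over full span:
  y_1 = -wx²(L-x)²/(24EI) = -(-13)·4²·(16-4)²/(24·50000) = 78/3125 m
Load 2 — applied couple M₀=17 kN·m at a=32/5 m (b=L-a=48/5):
  y_2 = (R_Ax³/6 - M_Ax²/2)/EI  [x≤a] with R_A=153/100, M_A=51/25 = ((153/100)·4³/6 - (51/25)·4²/2)/50000 = 0 m
Load 3 — applied couple M₀=11 kN·m at a=48/5 m (b=L-a=32/5):
  y_3 = (R_Ax³/6 - M_Ax²/2)/EI  [x≤a] with R_A=99/100, M_A=88/25 = ((99/100)·4³/6 - (88/25)·4²/2)/50000 = -11/31250 m
Superposition: y = Σ y_i = 769/31250 m ≈ 0.024608 m

y(4) = 769/31250 m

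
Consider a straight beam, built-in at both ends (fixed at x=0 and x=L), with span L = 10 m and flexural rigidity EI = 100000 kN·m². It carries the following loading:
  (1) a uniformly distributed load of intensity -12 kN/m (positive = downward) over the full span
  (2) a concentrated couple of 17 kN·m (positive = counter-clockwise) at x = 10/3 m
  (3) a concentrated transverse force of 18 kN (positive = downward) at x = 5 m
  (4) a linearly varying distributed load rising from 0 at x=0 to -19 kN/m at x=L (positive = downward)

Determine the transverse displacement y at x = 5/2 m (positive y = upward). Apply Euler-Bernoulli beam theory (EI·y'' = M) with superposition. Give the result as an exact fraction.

y(5/2) = 47933/18432000 m

Load 1 — uniform load w=-12 kN/m over full span:
  y_1 = -wx²(L-x)²/(24EI) = -(-12)·(5/2)²·(10-(5/2))²/(24·100000) = 9/5120 m
Load 2 — applied couple M₀=17 kN·m at a=10/3 m (b=L-a=20/3):
  y_2 = (R_Ax³/6 - M_Ax²/2)/EI  [x≤a] with R_A=34/15, M_A=0 = ((34/15)·(5/2)³/6 - 0·(5/2)²/2)/100000 = 17/288000 m
Load 3 — point force P=18 kN at a=5 m (b=L-a=5):
  y_3 = -Pb²x²(3aL-(3a+b)x)/(6L³EI)  [x≤a] = -18·5²·(5/2)²·(3·5·10-(3·5+5)·(5/2))/(6·10³·100000) = -3/6400 m
Load 4 — triangular load w₀=-19 kN/m (0→w₀ over full span):
  y_4 = -w₀x²(L-x)²(x+2L)/(120LEI) = -(-19)·(5/2)²·(10-(5/2))²·((5/2)+2·10)/(120·10·100000) = 513/409600 m
Superposition: y = Σ y_i = 47933/18432000 m ≈ 0.002601 m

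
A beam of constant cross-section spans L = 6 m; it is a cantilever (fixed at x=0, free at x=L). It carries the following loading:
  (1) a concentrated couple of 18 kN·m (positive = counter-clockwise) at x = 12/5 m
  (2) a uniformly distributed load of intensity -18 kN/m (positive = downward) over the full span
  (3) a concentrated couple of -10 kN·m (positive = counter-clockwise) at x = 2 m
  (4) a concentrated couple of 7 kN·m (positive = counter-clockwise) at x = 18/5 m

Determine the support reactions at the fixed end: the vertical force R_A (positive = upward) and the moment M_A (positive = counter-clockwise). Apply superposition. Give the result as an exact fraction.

R_A = -108 kN, M_A = -339 kN·m

Load 1 — applied couple M₀=18 kN·m at a=12/5 m (b=L-a=18/5):
  R_A = 0 kN
  M_A = -M₀ = -18 kN·m
Load 2 — uniform load w=-18 kN/m over full span:
  R_A = wL = (-18)·6 = -108 kN
  M_A = wL²/2 = (-18)·6²/2 = -324 kN·m
Load 3 — applied couple M₀=-10 kN·m at a=2 m (b=L-a=4):
  R_A = 0 kN
  M_A = -M₀ = -(-10) = 10 kN·m
Load 4 — applied couple M₀=7 kN·m at a=18/5 m (b=L-a=12/5):
  R_A = 0 kN
  M_A = -M₀ = -7 kN·m
Superposition: R_A = -108 kN, M_A = -339 kN·m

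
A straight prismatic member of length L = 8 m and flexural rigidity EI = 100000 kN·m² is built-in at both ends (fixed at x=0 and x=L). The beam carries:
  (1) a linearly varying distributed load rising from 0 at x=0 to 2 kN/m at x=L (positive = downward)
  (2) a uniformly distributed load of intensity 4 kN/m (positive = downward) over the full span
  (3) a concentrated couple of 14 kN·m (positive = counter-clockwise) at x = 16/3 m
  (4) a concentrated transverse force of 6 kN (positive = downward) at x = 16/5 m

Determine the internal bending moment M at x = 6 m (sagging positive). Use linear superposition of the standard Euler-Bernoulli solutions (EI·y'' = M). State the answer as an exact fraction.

Load 1 — triangular load w₀=2 kN/m (0→w₀ over full span):
  M_1 = 3w₀Lx/20 - w₀L²/30 - w₀x³/(6L) = 3·2·8·6/20 - 2·8²/30 - 2·6³/(6·8) = 17/15 kN·m
Load 2 — uniform load w=4 kN/m over full span:
  M_2 = wLx/2 - wL²/12 - wx²/2 = 4·8·6/2 - 4·8²/12 - 4·6²/2 = 8/3 kN·m
Load 3 — applied couple M₀=14 kN·m at a=16/3 m (b=L-a=8/3):
  M_3 = R_Ax - M_A - M₀  [x>a] with R_A=7/3, M_A=14/3 = (7/3)·6 - (14/3) - 14 = -14/3 kN·m
Load 4 — point force P=6 kN at a=16/5 m (b=L-a=24/5):
  M_4 = Pa²(a+3b)(L-x)/L³ - Pa²b/L²  [x>a] = 6·(16/5)²·((16/5)+3·(24/5))·(8-6)/8³ - 6·(16/5)²·(24/5)/8² = -48/125 kN·m
Superposition: M = Σ M_i = -469/375 kN·m ≈ -1.250667 kN·m

M(6) = -469/375 kN·m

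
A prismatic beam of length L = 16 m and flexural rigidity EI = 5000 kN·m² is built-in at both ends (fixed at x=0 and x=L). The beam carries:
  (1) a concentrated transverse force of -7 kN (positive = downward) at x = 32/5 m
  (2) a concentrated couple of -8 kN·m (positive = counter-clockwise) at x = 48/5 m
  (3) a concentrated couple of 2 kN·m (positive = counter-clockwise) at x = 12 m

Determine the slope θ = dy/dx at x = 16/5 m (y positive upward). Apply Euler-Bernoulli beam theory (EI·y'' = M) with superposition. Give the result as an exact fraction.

Load 1 — point force P=-7 kN at a=32/5 m (b=L-a=48/5):
  θ_1 = -Pb²x(2aL-(3a+b)x)/(2L³EI)  [x≤a] = -(-7)·(48/5)²·(16/5)·(2·(32/5)·16-(3·(32/5)+(48/5))·(16/5))/(2·16³·5000) = 11088/1953125 rad
Load 2 — applied couple M₀=-8 kN·m at a=48/5 m (b=L-a=32/5):
  θ_2 = (R_Ax²/2 - M_Ax)/EI  [x≤a] with R_A=-18/25, M_A=-64/25 = ((-18/25)·(16/5)²/2 - (-64/25)·(16/5))/5000 = 352/390625 rad
Load 3 — applied couple M₀=2 kN·m at a=12 m (b=L-a=4):
  θ_3 = (R_Ax²/2 - M_Ax)/EI  [x≤a] with R_A=9/64, M_A=5/8 = ((9/64)·(16/5)²/2 - (5/8)·(16/5))/5000 = -4/15625 rad
Superposition: θ = Σ θ_i = 12348/1953125 rad ≈ 0.006322 rad

θ(16/5) = 12348/1953125 rad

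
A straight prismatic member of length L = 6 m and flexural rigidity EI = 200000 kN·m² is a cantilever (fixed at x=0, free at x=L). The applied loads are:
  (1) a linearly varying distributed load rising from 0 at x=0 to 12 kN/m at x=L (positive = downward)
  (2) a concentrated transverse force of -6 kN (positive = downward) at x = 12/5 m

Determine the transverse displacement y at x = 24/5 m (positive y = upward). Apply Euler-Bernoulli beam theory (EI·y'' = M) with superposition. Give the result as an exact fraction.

y(24/5) = -236493/48828125 m

Load 1 — triangular load w₀=12 kN/m (0→w₀ over full span):
  y_1 = (w₀Lx³/12-w₀L²x²/6-w₀x⁵/(120L))/EI = (12·6·(24/5)³/12-12·6²·(24/5)²/6-12·(24/5)⁵/(120·6))/200000 = -253368/48828125 m
Load 2 — point force P=-6 kN at a=12/5 m (b=L-a=18/5):
  y_2 = -Pa²(3x-a)/(6EI)  [x>a] = -(-6)·(12/5)²·(3·(24/5)-(12/5))/(6·200000) = 27/78125 m
Superposition: y = Σ y_i = -236493/48828125 m ≈ -0.004843 m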